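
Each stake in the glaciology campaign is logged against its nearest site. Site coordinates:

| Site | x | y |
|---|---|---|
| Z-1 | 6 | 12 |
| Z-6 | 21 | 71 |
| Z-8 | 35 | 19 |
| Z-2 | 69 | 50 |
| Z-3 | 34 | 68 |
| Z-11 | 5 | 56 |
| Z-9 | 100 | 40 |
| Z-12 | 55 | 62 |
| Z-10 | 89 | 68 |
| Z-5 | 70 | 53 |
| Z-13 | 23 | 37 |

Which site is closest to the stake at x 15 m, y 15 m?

Z-1

Squared distances to each site:
Z-1: 90.000; Z-6: 3172.000; Z-8: 416.000; Z-2: 4141.000; Z-3: 3170.000; Z-11: 1781.000; Z-9: 7850.000; Z-12: 3809.000; Z-10: 8285.000; Z-5: 4469.000; Z-13: 548.000.
Minimum at Z-1.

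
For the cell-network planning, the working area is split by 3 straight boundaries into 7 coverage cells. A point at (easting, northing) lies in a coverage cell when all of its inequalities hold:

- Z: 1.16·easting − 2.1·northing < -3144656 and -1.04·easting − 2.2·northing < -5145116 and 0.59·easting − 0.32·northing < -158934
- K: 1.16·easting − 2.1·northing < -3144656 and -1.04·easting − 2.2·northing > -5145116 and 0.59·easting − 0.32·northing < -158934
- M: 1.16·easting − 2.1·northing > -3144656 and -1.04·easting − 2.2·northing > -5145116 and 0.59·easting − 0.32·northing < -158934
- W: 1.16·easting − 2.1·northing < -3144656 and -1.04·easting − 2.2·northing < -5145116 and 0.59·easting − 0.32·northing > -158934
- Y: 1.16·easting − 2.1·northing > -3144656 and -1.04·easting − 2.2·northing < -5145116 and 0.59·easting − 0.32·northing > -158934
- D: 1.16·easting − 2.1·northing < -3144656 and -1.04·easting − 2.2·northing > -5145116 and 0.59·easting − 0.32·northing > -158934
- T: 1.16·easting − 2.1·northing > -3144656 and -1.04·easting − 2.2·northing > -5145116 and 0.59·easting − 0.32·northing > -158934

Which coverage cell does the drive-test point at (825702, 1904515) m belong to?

T

1.16·825702 − 2.1·1904515 = -3041667.180, which is > -3144656
-1.04·825702 − 2.2·1904515 = -5048663.080, which is > -5145116
0.59·825702 − 0.32·1904515 = -122280.620, which is > -158934
This sign pattern matches T.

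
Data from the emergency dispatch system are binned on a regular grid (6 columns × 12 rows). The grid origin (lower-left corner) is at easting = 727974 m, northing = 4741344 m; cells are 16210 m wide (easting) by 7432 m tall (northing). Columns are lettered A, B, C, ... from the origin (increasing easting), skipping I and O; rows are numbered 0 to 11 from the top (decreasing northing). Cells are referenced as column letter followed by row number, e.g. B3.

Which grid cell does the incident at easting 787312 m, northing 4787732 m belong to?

Column index: ⌊(787312 − 727974) / 16210⌋ = ⌊3.661⌋ = 3 → column D
Row offset from origin: ⌊(4787732 − 4741344) / 7432⌋ = ⌊6.242⌋ = 6 → row 5 (counted from top)

D5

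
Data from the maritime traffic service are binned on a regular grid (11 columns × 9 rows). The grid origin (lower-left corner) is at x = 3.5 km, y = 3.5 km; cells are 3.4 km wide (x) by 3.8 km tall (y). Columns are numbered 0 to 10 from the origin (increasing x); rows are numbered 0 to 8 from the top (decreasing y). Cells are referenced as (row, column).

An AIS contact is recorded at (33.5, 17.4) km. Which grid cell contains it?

Column index: ⌊(33.5 − 3.5) / 3.4⌋ = ⌊8.824⌋ = 8
Row offset from origin: ⌊(17.4 − 3.5) / 3.8⌋ = ⌊3.658⌋ = 3 → row 5 (counted from top)

(5, 8)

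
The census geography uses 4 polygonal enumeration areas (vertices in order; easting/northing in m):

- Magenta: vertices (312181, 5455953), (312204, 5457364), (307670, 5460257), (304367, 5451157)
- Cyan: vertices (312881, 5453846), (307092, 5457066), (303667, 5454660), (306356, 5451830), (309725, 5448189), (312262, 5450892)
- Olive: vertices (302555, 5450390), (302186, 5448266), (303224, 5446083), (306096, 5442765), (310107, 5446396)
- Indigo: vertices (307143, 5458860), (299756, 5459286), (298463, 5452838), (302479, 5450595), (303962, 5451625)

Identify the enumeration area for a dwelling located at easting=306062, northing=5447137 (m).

Olive

Cast a ray rightward from (306062, 5447137). For each polygon, the edges (by vertex number in listed order) whose endpoints lie on opposite sides of northing = 5447137, where each meets that height, and whether that is right or left of the point:
Magenta: no edge straddles that height → 0 crossings.
Cyan: no edge straddles that height → 0 crossings.
Olive: 2–3 at easting≈302722.8 (left), 5–1 at easting≈308705.9 (right) → 1 crossing.
Indigo: no edge straddles that height → 0 crossings.
Only Olive has an odd count, so the point is inside Olive.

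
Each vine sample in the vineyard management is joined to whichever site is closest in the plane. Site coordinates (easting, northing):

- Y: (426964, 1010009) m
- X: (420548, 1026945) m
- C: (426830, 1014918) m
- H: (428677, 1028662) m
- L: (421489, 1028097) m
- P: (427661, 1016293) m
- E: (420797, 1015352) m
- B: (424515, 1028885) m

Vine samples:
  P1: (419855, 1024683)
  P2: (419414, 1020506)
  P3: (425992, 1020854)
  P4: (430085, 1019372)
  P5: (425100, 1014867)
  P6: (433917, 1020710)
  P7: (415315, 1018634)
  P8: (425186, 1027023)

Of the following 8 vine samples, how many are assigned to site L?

P1 → X
P2 → E
P3 → P
P4 → P
P5 → C
P6 → P
P7 → E
P8 → B
0 of the 8 go to L.

0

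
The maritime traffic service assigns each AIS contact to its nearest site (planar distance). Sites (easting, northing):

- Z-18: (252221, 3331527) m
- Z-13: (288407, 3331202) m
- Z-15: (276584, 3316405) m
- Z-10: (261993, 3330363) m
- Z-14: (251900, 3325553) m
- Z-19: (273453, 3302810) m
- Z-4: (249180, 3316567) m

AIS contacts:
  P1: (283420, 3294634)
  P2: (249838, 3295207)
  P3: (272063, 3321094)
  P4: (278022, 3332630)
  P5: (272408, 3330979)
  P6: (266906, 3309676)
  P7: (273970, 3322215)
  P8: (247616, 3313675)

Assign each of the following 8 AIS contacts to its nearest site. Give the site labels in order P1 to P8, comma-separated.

Z-19, Z-4, Z-15, Z-13, Z-10, Z-19, Z-15, Z-4

P1 → Z-19 (d²=166188065.00)
P2 → Z-4 (d²=456682564.00)
P3 → Z-15 (d²=42426162.00)
P4 → Z-13 (d²=109887409.00)
P5 → Z-10 (d²=108851681.00)
P6 → Z-19 (d²=90005165.00)
P7 → Z-15 (d²=40589096.00)
P8 → Z-4 (d²=10809760.00)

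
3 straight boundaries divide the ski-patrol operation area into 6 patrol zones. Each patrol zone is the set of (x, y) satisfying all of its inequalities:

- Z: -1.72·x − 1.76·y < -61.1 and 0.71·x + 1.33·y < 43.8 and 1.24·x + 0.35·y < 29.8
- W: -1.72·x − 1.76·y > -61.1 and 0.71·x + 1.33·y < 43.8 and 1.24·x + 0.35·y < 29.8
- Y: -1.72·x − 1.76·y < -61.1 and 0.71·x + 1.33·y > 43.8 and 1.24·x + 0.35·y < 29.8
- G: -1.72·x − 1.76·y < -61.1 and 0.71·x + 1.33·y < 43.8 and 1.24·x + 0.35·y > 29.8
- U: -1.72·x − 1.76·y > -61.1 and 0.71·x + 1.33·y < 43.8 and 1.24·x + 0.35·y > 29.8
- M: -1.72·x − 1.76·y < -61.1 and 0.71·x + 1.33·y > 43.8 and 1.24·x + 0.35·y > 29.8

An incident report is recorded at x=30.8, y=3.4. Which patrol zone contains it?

-1.72·30.8 − 1.76·3.4 = -58.960, which is > -61.1
0.71·30.8 + 1.33·3.4 = 26.390, which is < 43.8
1.24·30.8 + 0.35·3.4 = 39.382, which is > 29.8
This sign pattern matches U.

U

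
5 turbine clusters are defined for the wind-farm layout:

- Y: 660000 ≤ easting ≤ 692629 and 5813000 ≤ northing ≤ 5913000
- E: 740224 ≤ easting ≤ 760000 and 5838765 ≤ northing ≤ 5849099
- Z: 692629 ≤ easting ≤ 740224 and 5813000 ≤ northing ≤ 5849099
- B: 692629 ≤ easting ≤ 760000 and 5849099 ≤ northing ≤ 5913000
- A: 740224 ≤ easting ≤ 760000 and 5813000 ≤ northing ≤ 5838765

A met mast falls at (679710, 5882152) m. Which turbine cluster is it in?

The point has easting = 679710 and northing = 5882152.
Only Y satisfies 660000 ≤ easting ≤ 692629 and 5813000 ≤ northing ≤ 5913000.

Y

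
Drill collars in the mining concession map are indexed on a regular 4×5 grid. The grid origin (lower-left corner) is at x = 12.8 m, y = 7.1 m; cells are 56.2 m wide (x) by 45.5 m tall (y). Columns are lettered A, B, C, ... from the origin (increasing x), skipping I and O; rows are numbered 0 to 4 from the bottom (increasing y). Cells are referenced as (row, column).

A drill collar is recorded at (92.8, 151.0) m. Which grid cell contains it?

(3, B)

Column index: ⌊(92.8 − 12.8) / 56.2⌋ = ⌊1.423⌋ = 1 → column B
Row offset from origin: ⌊(151.0 − 7.1) / 45.5⌋ = ⌊3.163⌋ = 3 → row 3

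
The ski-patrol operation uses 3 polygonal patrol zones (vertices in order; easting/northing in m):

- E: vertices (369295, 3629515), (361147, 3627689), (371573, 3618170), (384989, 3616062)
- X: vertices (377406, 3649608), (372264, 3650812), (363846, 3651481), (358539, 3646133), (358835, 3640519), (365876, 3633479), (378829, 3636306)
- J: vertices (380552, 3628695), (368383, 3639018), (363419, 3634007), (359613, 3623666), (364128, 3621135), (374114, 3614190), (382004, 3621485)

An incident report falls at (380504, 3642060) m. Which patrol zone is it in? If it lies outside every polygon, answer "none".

Cast a ray rightward from (380504, 3642060). For each polygon, the edges (by vertex number in listed order) whose endpoints lie on opposite sides of northing = 3642060, where each meets that height, and whether that is right or left of the point:
E: no edge straddles that height → 0 crossings.
X: 4–5 at easting≈358753.8 (left), 7–1 at easting≈378213.5 (left) → 0 crossings.
J: no edge straddles that height → 0 crossings.
All counts are even, so the point lies outside every listed polygon.

none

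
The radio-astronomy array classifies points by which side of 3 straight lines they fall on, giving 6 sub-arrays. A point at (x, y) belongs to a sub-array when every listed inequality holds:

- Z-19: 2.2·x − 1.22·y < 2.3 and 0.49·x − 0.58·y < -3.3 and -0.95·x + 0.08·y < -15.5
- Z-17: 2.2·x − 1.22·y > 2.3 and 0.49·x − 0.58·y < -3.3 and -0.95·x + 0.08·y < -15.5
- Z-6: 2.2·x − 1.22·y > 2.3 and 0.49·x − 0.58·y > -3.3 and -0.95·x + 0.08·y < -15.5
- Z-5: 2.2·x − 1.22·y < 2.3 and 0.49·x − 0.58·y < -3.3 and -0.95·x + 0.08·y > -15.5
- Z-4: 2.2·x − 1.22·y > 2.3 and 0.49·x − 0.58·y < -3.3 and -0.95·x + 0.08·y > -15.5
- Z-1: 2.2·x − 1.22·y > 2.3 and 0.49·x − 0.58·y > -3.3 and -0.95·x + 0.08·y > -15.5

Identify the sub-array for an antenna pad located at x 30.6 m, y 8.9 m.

2.2·30.6 − 1.22·8.9 = 56.462, which is > 2.3
0.49·30.6 − 0.58·8.9 = 9.832, which is > -3.3
-0.95·30.6 + 0.08·8.9 = -28.358, which is < -15.5
This sign pattern matches Z-6.

Z-6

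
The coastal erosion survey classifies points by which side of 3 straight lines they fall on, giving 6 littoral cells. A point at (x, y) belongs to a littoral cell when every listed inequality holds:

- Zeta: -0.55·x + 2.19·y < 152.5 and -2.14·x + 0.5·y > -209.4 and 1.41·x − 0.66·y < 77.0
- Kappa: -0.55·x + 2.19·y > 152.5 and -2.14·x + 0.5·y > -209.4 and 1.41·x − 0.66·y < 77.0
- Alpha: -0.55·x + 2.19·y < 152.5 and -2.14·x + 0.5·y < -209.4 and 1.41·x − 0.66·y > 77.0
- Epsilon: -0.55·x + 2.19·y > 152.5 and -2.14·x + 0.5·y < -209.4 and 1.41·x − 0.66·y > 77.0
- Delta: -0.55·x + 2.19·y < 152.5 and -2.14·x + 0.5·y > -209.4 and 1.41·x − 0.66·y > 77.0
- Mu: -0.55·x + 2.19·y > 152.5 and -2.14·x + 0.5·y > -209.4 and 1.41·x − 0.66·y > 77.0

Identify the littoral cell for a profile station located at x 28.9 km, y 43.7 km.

Zeta

-0.55·28.9 + 2.19·43.7 = 79.808, which is < 152.5
-2.14·28.9 + 0.5·43.7 = -39.996, which is > -209.4
1.41·28.9 − 0.66·43.7 = 11.907, which is < 77.0
This sign pattern matches Zeta.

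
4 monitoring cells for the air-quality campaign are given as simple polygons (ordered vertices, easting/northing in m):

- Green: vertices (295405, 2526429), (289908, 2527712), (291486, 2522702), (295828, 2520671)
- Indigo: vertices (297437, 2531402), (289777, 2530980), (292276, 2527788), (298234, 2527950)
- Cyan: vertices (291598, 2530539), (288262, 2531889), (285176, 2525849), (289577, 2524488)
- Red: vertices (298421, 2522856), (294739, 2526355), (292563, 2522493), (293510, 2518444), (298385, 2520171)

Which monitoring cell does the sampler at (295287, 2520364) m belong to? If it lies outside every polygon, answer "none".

Red

Cast a ray rightward from (295287, 2520364). For each polygon, the edges (by vertex number in listed order) whose endpoints lie on opposite sides of northing = 2520364, where each meets that height, and whether that is right or left of the point:
Green: no edge straddles that height → 0 crossings.
Indigo: no edge straddles that height → 0 crossings.
Cyan: no edge straddles that height → 0 crossings.
Red: 3–4 at easting≈293060.9 (left), 5–1 at easting≈298387.6 (right) → 1 crossing.
Only Red has an odd count, so the point is inside Red.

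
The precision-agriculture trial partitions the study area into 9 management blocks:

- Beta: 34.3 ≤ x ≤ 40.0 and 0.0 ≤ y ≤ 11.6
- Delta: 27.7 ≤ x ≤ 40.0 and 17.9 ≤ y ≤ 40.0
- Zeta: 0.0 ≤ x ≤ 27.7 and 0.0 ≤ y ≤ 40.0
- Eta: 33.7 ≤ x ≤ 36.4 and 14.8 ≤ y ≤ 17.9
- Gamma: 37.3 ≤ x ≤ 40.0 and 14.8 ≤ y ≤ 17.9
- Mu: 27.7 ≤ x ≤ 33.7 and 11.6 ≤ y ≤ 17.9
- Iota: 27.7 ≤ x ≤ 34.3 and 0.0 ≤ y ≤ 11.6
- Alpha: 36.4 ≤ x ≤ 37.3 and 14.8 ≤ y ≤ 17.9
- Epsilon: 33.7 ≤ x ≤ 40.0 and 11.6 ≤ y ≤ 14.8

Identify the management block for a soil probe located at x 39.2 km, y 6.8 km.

Beta

The point has x = 39.2 and y = 6.8.
Only Beta satisfies 34.3 ≤ x ≤ 40.0 and 0.0 ≤ y ≤ 11.6.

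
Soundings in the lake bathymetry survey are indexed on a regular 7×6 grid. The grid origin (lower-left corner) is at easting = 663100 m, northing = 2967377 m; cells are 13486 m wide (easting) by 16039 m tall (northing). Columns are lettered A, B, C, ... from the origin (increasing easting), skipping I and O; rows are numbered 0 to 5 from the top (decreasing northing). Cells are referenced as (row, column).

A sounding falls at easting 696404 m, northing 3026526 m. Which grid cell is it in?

(2, C)

Column index: ⌊(696404 − 663100) / 13486⌋ = ⌊2.470⌋ = 2 → column C
Row offset from origin: ⌊(3026526 − 2967377) / 16039⌋ = ⌊3.688⌋ = 3 → row 2 (counted from top)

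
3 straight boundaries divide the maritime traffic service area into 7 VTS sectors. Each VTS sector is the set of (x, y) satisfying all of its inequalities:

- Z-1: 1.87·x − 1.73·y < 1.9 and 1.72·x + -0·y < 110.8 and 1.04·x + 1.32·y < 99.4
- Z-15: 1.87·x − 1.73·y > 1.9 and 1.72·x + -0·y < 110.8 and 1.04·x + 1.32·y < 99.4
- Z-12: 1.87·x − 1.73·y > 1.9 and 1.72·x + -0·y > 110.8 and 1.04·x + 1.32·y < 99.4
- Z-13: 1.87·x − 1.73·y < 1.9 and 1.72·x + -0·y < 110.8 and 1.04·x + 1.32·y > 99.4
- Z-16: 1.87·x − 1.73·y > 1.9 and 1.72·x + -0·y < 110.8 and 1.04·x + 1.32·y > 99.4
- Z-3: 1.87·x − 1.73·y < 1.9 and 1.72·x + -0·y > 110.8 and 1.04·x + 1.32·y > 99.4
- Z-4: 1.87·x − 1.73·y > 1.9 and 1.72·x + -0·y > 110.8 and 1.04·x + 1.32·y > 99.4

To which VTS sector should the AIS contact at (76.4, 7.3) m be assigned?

1.87·76.4 − 1.73·7.3 = 130.239, which is > 1.9
1.72·76.4 + -0·7.3 = 131.408, which is > 110.8
1.04·76.4 + 1.32·7.3 = 89.092, which is < 99.4
This sign pattern matches Z-12.

Z-12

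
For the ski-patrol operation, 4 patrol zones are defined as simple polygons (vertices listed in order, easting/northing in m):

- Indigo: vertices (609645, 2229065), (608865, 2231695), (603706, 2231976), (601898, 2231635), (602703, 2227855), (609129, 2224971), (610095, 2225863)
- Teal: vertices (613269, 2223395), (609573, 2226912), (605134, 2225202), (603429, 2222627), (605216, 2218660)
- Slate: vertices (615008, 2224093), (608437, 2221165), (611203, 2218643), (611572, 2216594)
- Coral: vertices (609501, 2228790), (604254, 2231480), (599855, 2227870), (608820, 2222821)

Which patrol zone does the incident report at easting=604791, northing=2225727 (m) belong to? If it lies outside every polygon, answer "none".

Cast a ray rightward from (604791, 2225727). For each polygon, the edges (by vertex number in listed order) whose endpoints lie on opposite sides of northing = 2225727, where each meets that height, and whether that is right or left of the point:
Indigo: 5–6 at easting≈607444.5 (right), 6–7 at easting≈609947.7 (right) → 2 crossings.
Teal: 1–2 at easting≈610818.3 (right), 2–3 at easting≈606496.9 (right) → 2 crossings.
Slate: no edge straddles that height → 0 crossings.
Coral: 3–4 at easting≈603660.1 (left), 4–1 at easting≈609151.5 (right) → 1 crossing.
Only Coral has an odd count, so the point is inside Coral.

Coral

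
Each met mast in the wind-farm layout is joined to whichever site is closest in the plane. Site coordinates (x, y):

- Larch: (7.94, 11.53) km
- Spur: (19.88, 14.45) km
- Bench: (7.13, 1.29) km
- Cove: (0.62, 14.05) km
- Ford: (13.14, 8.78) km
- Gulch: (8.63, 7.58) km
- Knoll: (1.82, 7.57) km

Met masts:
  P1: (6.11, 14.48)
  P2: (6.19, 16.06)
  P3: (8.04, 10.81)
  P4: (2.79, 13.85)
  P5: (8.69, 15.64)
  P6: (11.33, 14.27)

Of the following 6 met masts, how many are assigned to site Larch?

P1 → Larch
P2 → Larch
P3 → Larch
P4 → Cove
P5 → Larch
P6 → Larch
5 of the 6 go to Larch.

5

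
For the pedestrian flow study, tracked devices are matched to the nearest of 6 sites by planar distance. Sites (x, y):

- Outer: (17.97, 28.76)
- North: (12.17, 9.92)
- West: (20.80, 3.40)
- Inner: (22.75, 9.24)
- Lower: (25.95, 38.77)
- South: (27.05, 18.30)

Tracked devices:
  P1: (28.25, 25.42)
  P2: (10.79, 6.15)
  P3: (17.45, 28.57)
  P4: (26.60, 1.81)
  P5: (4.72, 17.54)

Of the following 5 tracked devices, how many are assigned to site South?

P1 → South
P2 → North
P3 → Outer
P4 → West
P5 → North
1 of the 5 goes to South.

1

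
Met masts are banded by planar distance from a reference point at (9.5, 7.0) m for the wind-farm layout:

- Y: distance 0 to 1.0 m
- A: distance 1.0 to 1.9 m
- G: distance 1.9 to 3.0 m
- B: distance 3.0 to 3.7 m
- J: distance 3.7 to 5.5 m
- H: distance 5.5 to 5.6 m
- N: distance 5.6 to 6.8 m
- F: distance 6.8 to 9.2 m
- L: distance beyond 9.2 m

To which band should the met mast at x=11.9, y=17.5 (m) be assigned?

L

Distance = √((11.9−9.5)² + (17.5−7.0)²) = √(5.760 + 110.250) = 10.771 m.
9.2 ≤ 10.771 < ∞ → L.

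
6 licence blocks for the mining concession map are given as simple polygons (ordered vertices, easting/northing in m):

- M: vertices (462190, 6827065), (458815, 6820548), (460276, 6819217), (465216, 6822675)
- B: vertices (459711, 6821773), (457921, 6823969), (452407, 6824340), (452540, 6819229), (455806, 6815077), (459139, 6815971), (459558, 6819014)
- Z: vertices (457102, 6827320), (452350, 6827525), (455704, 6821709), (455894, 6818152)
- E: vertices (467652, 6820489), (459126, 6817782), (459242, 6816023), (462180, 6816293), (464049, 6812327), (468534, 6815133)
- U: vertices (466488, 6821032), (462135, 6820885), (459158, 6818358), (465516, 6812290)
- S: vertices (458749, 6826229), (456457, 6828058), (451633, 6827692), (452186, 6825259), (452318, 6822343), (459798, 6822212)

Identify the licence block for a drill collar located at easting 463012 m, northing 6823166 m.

M

Cast a ray rightward from (463012, 6823166). For each polygon, the edges (by vertex number in listed order) whose endpoints lie on opposite sides of northing = 6823166, where each meets that height, and whether that is right or left of the point:
M: 1–2 at easting≈460170.8 (left), 4–1 at easting≈464877.6 (right) → 1 crossing.
B: 1–2 at easting≈458575.5 (left), 3–4 at easting≈452437.6 (left) → 0 crossings.
Z: 2–3 at easting≈454863.8 (left), 4–1 at easting≈456554.7 (left) → 0 crossings.
E: no edge straddles that height → 0 crossings.
U: no edge straddles that height → 0 crossings.
S: 4–5 at easting≈452280.7 (left), 6–1 at easting≈459548.9 (left) → 0 crossings.
Only M has an odd count, so the point is inside M.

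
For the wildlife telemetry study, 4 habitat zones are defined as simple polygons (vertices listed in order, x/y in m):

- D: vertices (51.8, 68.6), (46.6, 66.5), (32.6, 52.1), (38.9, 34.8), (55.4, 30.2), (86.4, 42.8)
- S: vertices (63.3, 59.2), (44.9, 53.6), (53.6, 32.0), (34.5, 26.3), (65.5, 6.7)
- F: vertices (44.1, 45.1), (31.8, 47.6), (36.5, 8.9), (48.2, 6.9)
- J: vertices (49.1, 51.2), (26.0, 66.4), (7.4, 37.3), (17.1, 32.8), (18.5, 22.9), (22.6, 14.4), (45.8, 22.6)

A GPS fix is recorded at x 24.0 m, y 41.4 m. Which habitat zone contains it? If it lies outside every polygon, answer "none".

J

Cast a ray rightward from (24.0, 41.4). For each polygon, the edges (by vertex number in listed order) whose endpoints lie on opposite sides of y = 41.4, where each meets that height, and whether that is right or left of the point:
D: 3–4 at x≈36.50 (right), 5–6 at x≈82.96 (right) → 2 crossings.
S: 2–3 at x≈49.81 (right), 5–1 at x≈64.05 (right) → 2 crossings.
F: 2–3 at x≈32.55 (right), 4–1 at x≈44.50 (right) → 2 crossings.
J: 2–3 at x≈10.02 (left), 7–1 at x≈47.97 (right) → 1 crossing.
Only J has an odd count, so the point is inside J.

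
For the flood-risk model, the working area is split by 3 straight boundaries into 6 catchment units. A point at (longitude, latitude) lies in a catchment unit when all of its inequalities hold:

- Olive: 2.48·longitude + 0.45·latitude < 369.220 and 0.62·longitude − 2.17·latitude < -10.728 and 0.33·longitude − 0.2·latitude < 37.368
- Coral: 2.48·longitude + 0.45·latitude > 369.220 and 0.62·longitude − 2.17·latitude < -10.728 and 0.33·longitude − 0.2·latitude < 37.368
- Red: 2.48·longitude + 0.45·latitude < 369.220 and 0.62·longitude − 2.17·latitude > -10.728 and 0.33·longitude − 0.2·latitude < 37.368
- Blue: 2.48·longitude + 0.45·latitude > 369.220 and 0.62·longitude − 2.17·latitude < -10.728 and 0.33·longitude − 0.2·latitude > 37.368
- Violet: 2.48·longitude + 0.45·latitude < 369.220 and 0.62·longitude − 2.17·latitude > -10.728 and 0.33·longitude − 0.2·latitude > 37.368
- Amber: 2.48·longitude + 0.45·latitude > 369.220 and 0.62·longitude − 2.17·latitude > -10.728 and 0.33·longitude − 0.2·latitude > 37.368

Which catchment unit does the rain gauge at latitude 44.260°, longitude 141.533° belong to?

2.48·141.533 + 0.45·44.260 = 370.919, which is > 369.220
0.62·141.533 − 2.17·44.260 = -8.294, which is > -10.728
0.33·141.533 − 0.2·44.260 = 37.854, which is > 37.368
This sign pattern matches Amber.

Amber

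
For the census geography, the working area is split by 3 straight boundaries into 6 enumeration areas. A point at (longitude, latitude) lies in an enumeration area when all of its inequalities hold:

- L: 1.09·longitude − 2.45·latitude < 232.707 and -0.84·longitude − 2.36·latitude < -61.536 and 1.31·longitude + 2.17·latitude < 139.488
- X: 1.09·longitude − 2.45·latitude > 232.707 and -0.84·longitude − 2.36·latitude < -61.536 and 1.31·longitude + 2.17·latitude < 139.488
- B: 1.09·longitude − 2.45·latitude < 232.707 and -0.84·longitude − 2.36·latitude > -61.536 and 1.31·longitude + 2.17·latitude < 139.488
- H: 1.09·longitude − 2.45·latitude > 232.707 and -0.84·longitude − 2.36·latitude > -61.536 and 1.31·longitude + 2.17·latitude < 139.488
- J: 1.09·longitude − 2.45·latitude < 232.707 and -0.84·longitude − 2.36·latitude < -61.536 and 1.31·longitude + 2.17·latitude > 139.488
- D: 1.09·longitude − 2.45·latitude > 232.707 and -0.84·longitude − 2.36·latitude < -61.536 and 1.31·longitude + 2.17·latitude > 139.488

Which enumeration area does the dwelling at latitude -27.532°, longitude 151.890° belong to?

1.09·151.890 − 2.45·-27.532 = 233.014, which is > 232.707
-0.84·151.890 − 2.36·-27.532 = -62.612, which is < -61.536
1.31·151.890 + 2.17·-27.532 = 139.231, which is < 139.488
This sign pattern matches X.

X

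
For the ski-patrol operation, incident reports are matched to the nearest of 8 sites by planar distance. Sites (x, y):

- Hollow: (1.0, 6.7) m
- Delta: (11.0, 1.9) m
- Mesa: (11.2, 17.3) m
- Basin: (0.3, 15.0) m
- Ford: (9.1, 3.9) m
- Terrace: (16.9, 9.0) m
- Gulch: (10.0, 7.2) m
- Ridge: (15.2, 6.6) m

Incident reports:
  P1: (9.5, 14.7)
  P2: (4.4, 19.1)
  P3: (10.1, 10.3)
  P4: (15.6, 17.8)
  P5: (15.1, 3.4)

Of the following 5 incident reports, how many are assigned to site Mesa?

2

P1 → Mesa
P2 → Basin
P3 → Gulch
P4 → Mesa
P5 → Ridge
2 of the 5 go to Mesa.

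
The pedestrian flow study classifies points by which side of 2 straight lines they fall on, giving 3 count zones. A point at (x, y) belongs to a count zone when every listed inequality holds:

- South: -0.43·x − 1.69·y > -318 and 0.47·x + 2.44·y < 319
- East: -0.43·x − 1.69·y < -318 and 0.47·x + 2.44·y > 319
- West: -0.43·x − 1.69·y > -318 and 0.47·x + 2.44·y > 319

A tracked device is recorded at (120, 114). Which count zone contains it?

West

-0.43·120 − 1.69·114 = -244.260, which is > -318
0.47·120 + 2.44·114 = 334.560, which is > 319
This sign pattern matches West.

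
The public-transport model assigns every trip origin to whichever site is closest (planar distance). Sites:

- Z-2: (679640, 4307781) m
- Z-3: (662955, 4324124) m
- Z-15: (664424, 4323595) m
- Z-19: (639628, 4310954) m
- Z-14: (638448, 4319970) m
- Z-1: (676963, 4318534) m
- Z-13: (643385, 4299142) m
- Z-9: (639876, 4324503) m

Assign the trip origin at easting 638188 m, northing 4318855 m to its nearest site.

Squared distances to each site:
Z-2: 1840901780.000; Z-3: 641166650.000; Z-15: 710795296.000; Z-19: 64499401.000; Z-14: 1310825.000; Z-1: 1503603666.000; Z-13: 415611178.000; Z-9: 34749248.000.
Minimum at Z-14.

Z-14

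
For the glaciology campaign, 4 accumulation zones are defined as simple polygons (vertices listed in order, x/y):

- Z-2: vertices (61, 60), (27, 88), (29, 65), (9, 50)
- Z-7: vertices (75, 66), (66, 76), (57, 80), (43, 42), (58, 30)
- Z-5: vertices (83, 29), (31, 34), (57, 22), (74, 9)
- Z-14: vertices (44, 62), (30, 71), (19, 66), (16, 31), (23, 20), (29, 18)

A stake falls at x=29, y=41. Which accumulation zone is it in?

Z-14

Cast a ray rightward from (29, 41). For each polygon, the edges (by vertex number in listed order) whose endpoints lie on opposite sides of y = 41, where each meets that height, and whether that is right or left of the point:
Z-2: no edge straddles that height → 0 crossings.
Z-7: 4–5 at x≈44.2 (right), 5–1 at x≈63.2 (right) → 2 crossings.
Z-5: no edge straddles that height → 0 crossings.
Z-14: 3–4 at x≈16.9 (left), 6–1 at x≈36.8 (right) → 1 crossing.
Only Z-14 has an odd count, so the point is inside Z-14.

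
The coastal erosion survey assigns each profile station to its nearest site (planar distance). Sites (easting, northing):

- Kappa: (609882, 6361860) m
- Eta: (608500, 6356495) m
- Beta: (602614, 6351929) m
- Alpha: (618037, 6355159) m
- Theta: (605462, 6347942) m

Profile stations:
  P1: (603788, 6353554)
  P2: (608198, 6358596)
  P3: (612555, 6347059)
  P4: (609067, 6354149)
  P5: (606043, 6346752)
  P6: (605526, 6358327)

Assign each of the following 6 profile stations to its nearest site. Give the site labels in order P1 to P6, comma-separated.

P1 → Beta (d²=4018901.00)
P2 → Eta (d²=4505405.00)
P3 → Theta (d²=51090338.00)
P4 → Eta (d²=5825205.00)
P5 → Theta (d²=1753661.00)
P6 → Eta (d²=12200900.00)

Beta, Eta, Theta, Eta, Theta, Eta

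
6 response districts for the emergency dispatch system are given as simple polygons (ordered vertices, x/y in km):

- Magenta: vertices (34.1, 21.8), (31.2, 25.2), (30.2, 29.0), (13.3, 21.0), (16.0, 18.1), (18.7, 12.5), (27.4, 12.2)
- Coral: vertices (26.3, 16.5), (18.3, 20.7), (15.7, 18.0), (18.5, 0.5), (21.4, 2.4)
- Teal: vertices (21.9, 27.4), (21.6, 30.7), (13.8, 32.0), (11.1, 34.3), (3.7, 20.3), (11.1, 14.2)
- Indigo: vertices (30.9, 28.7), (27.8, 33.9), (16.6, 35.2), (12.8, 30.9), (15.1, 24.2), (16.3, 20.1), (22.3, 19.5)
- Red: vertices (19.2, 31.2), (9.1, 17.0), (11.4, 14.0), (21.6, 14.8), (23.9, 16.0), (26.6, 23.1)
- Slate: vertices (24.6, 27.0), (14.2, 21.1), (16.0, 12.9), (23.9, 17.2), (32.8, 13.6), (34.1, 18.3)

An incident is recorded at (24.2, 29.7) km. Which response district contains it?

Indigo

Cast a ray rightward from (24.2, 29.7). For each polygon, the edges (by vertex number in listed order) whose endpoints lie on opposite sides of y = 29.7, where each meets that height, and whether that is right or left of the point:
Magenta: no edge straddles that height → 0 crossings.
Coral: no edge straddles that height → 0 crossings.
Teal: 1–2 at x≈21.69 (left), 4–5 at x≈8.67 (left) → 0 crossings.
Indigo: 1–2 at x≈30.30 (right), 4–5 at x≈13.21 (left) → 1 crossing.
Red: 1–2 at x≈18.13 (left), 6–1 at x≈20.57 (left) → 0 crossings.
Slate: no edge straddles that height → 0 crossings.
Only Indigo has an odd count, so the point is inside Indigo.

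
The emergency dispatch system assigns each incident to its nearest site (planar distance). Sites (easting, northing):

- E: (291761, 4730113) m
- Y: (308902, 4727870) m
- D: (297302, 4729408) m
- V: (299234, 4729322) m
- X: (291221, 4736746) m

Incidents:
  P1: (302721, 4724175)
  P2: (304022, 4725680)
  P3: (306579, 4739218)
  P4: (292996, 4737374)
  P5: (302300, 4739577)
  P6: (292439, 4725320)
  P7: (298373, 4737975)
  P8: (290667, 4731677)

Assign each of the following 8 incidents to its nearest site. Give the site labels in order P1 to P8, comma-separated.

V, Y, Y, X, V, E, X, E

P1 → V (d²=38650778.00)
P2 → Y (d²=28610500.00)
P3 → Y (d²=134173433.00)
P4 → X (d²=3545009.00)
P5 → V (d²=114565381.00)
P6 → E (d²=23432533.00)
P7 → X (d²=52661545.00)
P8 → E (d²=3642932.00)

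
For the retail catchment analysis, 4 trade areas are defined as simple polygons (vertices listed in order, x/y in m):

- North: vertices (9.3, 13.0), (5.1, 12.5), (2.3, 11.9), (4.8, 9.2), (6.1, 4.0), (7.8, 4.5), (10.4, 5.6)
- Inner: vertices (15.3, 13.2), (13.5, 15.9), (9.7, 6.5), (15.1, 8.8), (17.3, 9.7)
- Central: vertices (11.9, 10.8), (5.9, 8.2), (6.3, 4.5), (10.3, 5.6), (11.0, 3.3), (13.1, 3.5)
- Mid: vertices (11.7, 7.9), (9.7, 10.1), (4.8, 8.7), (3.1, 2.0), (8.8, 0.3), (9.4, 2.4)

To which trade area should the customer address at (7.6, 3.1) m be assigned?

Mid

Cast a ray rightward from (7.6, 3.1). For each polygon, the edges (by vertex number in listed order) whose endpoints lie on opposite sides of y = 3.1, where each meets that height, and whether that is right or left of the point:
North: no edge straddles that height → 0 crossings.
Inner: no edge straddles that height → 0 crossings.
Central: no edge straddles that height → 0 crossings.
Mid: 3–4 at x≈3.38 (left), 6–1 at x≈9.69 (right) → 1 crossing.
Only Mid has an odd count, so the point is inside Mid.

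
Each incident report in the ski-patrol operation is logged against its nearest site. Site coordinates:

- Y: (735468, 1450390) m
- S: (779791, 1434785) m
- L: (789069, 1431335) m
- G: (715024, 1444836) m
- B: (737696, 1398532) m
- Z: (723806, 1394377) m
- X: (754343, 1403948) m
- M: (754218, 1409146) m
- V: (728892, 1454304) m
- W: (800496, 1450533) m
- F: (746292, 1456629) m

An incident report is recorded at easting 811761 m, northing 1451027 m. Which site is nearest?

W

Squared distances to each site:
Y: 5821027618.000; S: 1285883464.000; L: 902701728.000; G: 9396375650.000; B: 8241349250.000; Z: 10945304525.000; X: 5513258965.000; M: 5065215010.000; V: 6878009890.000; W: 127144261.000; F: 4317572365.000.
Minimum at W.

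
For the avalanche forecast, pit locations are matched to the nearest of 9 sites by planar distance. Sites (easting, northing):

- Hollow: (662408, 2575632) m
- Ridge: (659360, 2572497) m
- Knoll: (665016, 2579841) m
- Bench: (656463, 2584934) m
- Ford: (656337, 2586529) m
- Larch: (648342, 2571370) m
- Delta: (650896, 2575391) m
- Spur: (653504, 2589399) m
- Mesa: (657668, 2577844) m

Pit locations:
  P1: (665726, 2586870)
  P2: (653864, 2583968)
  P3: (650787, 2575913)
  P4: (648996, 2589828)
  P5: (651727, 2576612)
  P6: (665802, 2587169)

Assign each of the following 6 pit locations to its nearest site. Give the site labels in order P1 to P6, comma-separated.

P1 → Knoll (d²=49910941.00)
P2 → Bench (d²=7687957.00)
P3 → Delta (d²=284365.00)
P4 → Spur (d²=20506105.00)
P5 → Delta (d²=2181402.00)
P6 → Knoll (d²=54317380.00)

Knoll, Bench, Delta, Spur, Delta, Knoll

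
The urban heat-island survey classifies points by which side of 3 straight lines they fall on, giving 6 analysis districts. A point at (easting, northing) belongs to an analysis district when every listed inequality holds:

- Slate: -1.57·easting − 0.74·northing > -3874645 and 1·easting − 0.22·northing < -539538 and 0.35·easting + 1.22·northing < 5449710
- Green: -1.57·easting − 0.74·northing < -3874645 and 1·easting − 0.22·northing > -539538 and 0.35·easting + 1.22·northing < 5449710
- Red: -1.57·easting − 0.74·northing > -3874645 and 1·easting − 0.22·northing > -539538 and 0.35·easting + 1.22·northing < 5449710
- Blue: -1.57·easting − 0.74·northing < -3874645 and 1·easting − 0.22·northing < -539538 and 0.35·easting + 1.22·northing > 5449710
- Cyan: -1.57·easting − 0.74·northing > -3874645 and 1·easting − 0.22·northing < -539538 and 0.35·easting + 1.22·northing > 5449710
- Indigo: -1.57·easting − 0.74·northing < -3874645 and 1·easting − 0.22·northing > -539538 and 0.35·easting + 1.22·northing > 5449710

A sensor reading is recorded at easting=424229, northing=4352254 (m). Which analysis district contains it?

-1.57·424229 − 0.74·4352254 = -3886707.490, which is < -3874645
1·424229 − 0.22·4352254 = -533266.880, which is > -539538
0.35·424229 + 1.22·4352254 = 5458230.030, which is > 5449710
This sign pattern matches Indigo.

Indigo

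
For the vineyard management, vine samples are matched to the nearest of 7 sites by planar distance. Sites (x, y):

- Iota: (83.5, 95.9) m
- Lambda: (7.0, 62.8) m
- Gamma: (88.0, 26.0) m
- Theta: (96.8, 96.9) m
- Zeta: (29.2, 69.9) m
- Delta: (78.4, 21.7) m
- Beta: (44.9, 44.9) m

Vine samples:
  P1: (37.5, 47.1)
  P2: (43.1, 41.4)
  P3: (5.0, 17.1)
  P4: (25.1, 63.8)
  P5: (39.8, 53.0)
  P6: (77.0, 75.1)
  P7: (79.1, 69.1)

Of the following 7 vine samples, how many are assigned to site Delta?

P1 → Beta
P2 → Beta
P3 → Lambda
P4 → Zeta
P5 → Beta
P6 → Iota
P7 → Iota
0 of the 7 go to Delta.

0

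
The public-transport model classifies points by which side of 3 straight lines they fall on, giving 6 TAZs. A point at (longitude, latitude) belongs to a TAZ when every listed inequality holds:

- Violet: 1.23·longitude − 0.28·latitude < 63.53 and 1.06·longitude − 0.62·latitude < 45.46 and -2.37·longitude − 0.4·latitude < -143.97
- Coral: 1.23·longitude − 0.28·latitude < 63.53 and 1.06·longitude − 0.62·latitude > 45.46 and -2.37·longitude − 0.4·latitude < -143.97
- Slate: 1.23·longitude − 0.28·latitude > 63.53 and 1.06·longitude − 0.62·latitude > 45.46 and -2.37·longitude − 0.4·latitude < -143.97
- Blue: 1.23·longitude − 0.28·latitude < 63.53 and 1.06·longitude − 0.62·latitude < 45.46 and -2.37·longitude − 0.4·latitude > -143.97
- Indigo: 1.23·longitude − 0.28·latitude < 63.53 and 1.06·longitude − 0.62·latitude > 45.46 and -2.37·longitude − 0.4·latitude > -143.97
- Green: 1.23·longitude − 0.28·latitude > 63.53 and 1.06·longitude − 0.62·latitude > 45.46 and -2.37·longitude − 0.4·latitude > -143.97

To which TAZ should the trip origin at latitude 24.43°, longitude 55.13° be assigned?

Blue

1.23·55.13 − 0.28·24.43 = 60.969, which is < 63.53
1.06·55.13 − 0.62·24.43 = 43.291, which is < 45.46
-2.37·55.13 − 0.4·24.43 = -140.430, which is > -143.97
This sign pattern matches Blue.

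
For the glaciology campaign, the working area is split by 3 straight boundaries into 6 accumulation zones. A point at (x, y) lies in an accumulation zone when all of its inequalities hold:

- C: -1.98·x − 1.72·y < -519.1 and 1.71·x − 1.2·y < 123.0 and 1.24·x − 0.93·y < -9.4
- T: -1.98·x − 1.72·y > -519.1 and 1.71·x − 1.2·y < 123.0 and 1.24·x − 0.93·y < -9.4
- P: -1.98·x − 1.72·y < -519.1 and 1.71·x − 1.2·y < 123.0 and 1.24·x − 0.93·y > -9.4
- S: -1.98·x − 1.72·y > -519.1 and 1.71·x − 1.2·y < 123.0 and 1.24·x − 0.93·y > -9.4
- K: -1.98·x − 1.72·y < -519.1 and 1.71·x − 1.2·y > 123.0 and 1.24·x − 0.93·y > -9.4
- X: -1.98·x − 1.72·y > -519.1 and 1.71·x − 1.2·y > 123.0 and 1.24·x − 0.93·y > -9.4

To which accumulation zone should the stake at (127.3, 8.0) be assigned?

X

-1.98·127.3 − 1.72·8.0 = -265.814, which is > -519.1
1.71·127.3 − 1.2·8.0 = 208.083, which is > 123.0
1.24·127.3 − 0.93·8.0 = 150.412, which is > -9.4
This sign pattern matches X.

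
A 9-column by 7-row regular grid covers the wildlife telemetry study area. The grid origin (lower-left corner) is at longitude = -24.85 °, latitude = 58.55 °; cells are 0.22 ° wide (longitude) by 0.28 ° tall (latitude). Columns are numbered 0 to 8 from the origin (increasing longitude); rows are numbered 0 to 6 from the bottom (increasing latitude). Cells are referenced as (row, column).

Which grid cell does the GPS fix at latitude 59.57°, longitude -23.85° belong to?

(3, 4)

Column index: ⌊(-23.85 − -24.85) / 0.22⌋ = ⌊4.545⌋ = 4
Row offset from origin: ⌊(59.57 − 58.55) / 0.28⌋ = ⌊3.643⌋ = 3 → row 3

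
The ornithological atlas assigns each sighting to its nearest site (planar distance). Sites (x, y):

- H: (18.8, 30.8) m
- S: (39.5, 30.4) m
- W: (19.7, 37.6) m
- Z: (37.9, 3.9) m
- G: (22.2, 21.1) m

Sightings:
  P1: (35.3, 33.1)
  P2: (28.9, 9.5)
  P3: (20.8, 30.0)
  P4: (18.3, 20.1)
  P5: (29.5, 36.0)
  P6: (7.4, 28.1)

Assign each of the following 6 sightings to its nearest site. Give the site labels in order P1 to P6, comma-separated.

S, Z, H, G, W, H

P1 → S (d²=24.93)
P2 → Z (d²=112.36)
P3 → H (d²=4.64)
P4 → G (d²=16.21)
P5 → W (d²=98.60)
P6 → H (d²=137.25)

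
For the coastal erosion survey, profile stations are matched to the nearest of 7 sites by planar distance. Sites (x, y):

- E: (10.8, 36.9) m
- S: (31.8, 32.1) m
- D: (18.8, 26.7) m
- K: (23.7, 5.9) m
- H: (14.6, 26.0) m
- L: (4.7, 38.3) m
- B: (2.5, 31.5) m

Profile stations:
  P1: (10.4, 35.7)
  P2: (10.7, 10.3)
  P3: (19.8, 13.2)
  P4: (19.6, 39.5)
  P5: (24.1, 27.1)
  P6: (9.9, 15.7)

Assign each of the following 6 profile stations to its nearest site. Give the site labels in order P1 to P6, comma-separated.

E, K, K, E, D, H

P1 → E (d²=1.60)
P2 → K (d²=188.36)
P3 → K (d²=68.50)
P4 → E (d²=84.20)
P5 → D (d²=28.25)
P6 → H (d²=128.18)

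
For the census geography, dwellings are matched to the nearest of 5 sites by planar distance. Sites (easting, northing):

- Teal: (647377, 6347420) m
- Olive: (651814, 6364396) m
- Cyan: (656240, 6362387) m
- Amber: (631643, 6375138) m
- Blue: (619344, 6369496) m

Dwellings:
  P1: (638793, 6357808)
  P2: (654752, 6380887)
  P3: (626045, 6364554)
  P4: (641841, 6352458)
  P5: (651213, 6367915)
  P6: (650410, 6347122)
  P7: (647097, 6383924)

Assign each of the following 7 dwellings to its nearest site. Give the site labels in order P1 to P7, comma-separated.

Teal, Olive, Blue, Teal, Olive, Teal, Amber

P1 → Teal (d²=181595600.00)
P2 → Olive (d²=280584925.00)
P3 → Blue (d²=69326765.00)
P4 → Teal (d²=56028740.00)
P5 → Olive (d²=12744562.00)
P6 → Teal (d²=9287893.00)
P7 → Amber (d²=316019912.00)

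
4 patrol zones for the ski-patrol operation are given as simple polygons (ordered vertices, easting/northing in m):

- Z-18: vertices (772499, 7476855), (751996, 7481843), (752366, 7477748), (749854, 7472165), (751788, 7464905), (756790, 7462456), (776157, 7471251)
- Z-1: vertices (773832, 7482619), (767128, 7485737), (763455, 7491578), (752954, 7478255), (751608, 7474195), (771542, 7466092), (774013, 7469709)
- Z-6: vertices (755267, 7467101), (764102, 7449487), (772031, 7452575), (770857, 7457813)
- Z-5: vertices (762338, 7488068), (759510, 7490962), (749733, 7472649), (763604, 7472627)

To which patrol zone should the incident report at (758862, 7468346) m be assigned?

Z-18

Cast a ray rightward from (758862, 7468346). For each polygon, the edges (by vertex number in listed order) whose endpoints lie on opposite sides of northing = 7468346, where each meets that height, and whether that is right or left of the point:
Z-18: 4–5 at easting≈750871.3 (left), 6–7 at easting≈769760.1 (right) → 1 crossing.
Z-1: 5–6 at easting≈765997.0 (right), 6–7 at easting≈773081.8 (right) → 2 crossings.
Z-6: no edge straddles that height → 0 crossings.
Z-5: no edge straddles that height → 0 crossings.
Only Z-18 has an odd count, so the point is inside Z-18.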